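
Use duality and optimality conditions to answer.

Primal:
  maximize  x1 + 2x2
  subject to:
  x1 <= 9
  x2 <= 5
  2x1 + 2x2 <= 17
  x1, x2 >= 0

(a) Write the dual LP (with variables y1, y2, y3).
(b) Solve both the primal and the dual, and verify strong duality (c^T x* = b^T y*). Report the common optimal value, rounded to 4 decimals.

The standard primal-dual pair for 'max c^T x s.t. A x <= b, x >= 0' is:
  Dual:  min b^T y  s.t.  A^T y >= c,  y >= 0.

So the dual LP is:
  minimize  9y1 + 5y2 + 17y3
  subject to:
    y1 + 2y3 >= 1
    y2 + 2y3 >= 2
    y1, y2, y3 >= 0

Solving the primal: x* = (3.5, 5).
  primal value c^T x* = 13.5.
Solving the dual: y* = (0, 1, 0.5).
  dual value b^T y* = 13.5.
Strong duality: c^T x* = b^T y*. Confirmed.

13.5


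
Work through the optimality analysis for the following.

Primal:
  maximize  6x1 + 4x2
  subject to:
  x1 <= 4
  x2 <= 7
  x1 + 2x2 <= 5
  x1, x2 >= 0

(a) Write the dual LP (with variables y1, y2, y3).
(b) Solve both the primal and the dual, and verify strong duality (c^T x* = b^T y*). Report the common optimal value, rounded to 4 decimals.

The standard primal-dual pair for 'max c^T x s.t. A x <= b, x >= 0' is:
  Dual:  min b^T y  s.t.  A^T y >= c,  y >= 0.

So the dual LP is:
  minimize  4y1 + 7y2 + 5y3
  subject to:
    y1 + y3 >= 6
    y2 + 2y3 >= 4
    y1, y2, y3 >= 0

Solving the primal: x* = (4, 0.5).
  primal value c^T x* = 26.
Solving the dual: y* = (4, 0, 2).
  dual value b^T y* = 26.
Strong duality: c^T x* = b^T y*. Confirmed.

26


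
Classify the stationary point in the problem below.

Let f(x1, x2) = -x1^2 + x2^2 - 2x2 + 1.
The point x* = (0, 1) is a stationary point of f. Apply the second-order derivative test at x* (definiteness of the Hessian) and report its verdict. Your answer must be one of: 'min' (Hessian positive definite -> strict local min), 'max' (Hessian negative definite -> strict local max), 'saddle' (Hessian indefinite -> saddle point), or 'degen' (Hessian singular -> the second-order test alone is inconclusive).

Compute the Hessian H = grad^2 f:
  H = [[-2, 0], [0, 2]]
Verify stationarity: grad f(x*) = H x* + g = (0, 0).
Eigenvalues of H: -2, 2.
Eigenvalues have mixed signs, so H is indefinite -> x* is a saddle point.

saddle


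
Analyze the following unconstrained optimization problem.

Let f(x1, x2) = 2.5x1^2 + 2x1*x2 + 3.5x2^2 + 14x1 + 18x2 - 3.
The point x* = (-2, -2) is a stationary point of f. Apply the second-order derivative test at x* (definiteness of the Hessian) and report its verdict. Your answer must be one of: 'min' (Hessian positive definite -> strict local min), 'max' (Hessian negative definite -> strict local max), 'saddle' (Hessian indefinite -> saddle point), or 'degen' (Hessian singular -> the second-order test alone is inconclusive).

Compute the Hessian H = grad^2 f:
  H = [[5, 2], [2, 7]]
Verify stationarity: grad f(x*) = H x* + g = (0, 0).
Eigenvalues of H: 3.7639, 8.2361.
Both eigenvalues > 0, so H is positive definite -> x* is a strict local min.

min


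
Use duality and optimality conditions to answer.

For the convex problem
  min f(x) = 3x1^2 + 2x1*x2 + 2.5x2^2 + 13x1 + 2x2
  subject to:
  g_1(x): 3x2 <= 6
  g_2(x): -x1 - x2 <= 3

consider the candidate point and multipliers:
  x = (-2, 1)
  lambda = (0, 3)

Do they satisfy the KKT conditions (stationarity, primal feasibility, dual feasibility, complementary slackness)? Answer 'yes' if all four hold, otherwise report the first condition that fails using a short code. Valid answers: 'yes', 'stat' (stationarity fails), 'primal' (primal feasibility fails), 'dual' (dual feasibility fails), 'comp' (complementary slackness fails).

Gradient of f: grad f(x) = Q x + c = (3, 3)
Constraint values g_i(x) = a_i^T x - b_i:
  g_1((-2, 1)) = -3
  g_2((-2, 1)) = -2
Stationarity residual: grad f(x) + sum_i lambda_i a_i = (0, 0)
  -> stationarity OK
Primal feasibility (all g_i <= 0): OK
Dual feasibility (all lambda_i >= 0): OK
Complementary slackness (lambda_i * g_i(x) = 0 for all i): FAILS

Verdict: the first failing condition is complementary_slackness -> comp.

comp


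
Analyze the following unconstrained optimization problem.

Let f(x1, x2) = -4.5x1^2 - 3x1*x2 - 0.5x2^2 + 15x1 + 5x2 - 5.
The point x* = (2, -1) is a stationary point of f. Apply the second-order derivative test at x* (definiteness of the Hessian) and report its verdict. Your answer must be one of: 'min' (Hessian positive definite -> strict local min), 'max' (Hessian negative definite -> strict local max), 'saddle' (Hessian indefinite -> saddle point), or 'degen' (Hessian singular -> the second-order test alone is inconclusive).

Compute the Hessian H = grad^2 f:
  H = [[-9, -3], [-3, -1]]
Verify stationarity: grad f(x*) = H x* + g = (0, 0).
Eigenvalues of H: -10, 0.
H has a zero eigenvalue (singular; negative semidefinite but not definite), so H is neither positive definite, negative definite, nor indefinite. The second-order test alone is inconclusive -> degen.
(Indeed, f is constant along the null direction of H through x*, so x* is not a strict local extremum.)

degen


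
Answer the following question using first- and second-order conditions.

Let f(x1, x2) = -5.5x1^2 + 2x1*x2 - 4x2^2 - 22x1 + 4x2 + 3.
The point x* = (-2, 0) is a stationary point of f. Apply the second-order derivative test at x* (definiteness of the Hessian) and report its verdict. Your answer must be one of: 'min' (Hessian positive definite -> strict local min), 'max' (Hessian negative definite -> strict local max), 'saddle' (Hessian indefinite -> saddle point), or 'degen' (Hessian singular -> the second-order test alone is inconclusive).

Compute the Hessian H = grad^2 f:
  H = [[-11, 2], [2, -8]]
Verify stationarity: grad f(x*) = H x* + g = (0, 0).
Eigenvalues of H: -12, -7.
Both eigenvalues < 0, so H is negative definite -> x* is a strict local max.

max


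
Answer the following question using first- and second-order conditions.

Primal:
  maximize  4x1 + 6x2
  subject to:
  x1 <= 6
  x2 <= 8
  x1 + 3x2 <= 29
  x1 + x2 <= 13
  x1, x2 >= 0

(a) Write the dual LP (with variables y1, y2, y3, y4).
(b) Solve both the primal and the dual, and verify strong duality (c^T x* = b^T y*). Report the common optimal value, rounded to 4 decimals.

The standard primal-dual pair for 'max c^T x s.t. A x <= b, x >= 0' is:
  Dual:  min b^T y  s.t.  A^T y >= c,  y >= 0.

So the dual LP is:
  minimize  6y1 + 8y2 + 29y3 + 13y4
  subject to:
    y1 + y3 + y4 >= 4
    y2 + 3y3 + y4 >= 6
    y1, y2, y3, y4 >= 0

Solving the primal: x* = (5, 8).
  primal value c^T x* = 68.
Solving the dual: y* = (0, 2, 0, 4).
  dual value b^T y* = 68.
Strong duality: c^T x* = b^T y*. Confirmed.

68


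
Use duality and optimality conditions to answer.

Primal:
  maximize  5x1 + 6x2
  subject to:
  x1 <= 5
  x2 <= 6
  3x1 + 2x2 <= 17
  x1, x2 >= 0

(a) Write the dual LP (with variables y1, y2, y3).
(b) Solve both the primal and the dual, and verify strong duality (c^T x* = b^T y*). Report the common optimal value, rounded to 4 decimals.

The standard primal-dual pair for 'max c^T x s.t. A x <= b, x >= 0' is:
  Dual:  min b^T y  s.t.  A^T y >= c,  y >= 0.

So the dual LP is:
  minimize  5y1 + 6y2 + 17y3
  subject to:
    y1 + 3y3 >= 5
    y2 + 2y3 >= 6
    y1, y2, y3 >= 0

Solving the primal: x* = (1.6667, 6).
  primal value c^T x* = 44.3333.
Solving the dual: y* = (0, 2.6667, 1.6667).
  dual value b^T y* = 44.3333.
Strong duality: c^T x* = b^T y*. Confirmed.

44.3333


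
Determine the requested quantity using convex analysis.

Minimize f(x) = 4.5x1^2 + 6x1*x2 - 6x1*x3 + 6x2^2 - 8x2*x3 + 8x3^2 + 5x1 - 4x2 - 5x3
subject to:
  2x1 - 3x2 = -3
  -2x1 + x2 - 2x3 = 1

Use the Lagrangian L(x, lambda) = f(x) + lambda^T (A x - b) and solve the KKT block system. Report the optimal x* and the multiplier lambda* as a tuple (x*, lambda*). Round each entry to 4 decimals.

Form the Lagrangian:
  L(x, lambda) = (1/2) x^T Q x + c^T x + lambda^T (A x - b)
Stationarity (grad_x L = 0): Q x + c + A^T lambda = 0.
Primal feasibility: A x = b.

This gives the KKT block system:
  [ Q   A^T ] [ x     ]   [-c ]
  [ A    0  ] [ lambda ] = [ b ]

Solving the linear system:
  x*      = (-0.5611, 0.6259, 0.3741)
  lambda* = (-1.0586, -0.3279)
  f(x*)   = -5.0137

x* = (-0.5611, 0.6259, 0.3741), lambda* = (-1.0586, -0.3279)


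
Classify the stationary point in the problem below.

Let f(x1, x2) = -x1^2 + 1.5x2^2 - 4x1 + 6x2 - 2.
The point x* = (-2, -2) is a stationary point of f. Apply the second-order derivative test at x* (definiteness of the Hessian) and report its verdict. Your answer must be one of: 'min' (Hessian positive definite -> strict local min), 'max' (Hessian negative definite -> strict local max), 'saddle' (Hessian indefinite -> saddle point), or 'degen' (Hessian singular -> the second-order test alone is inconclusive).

Compute the Hessian H = grad^2 f:
  H = [[-2, 0], [0, 3]]
Verify stationarity: grad f(x*) = H x* + g = (0, 0).
Eigenvalues of H: -2, 3.
Eigenvalues have mixed signs, so H is indefinite -> x* is a saddle point.

saddle


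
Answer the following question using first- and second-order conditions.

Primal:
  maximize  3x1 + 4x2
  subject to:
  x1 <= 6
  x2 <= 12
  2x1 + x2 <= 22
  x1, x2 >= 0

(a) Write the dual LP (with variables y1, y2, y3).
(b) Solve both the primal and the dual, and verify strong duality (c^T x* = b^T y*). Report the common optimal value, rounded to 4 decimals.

The standard primal-dual pair for 'max c^T x s.t. A x <= b, x >= 0' is:
  Dual:  min b^T y  s.t.  A^T y >= c,  y >= 0.

So the dual LP is:
  minimize  6y1 + 12y2 + 22y3
  subject to:
    y1 + 2y3 >= 3
    y2 + y3 >= 4
    y1, y2, y3 >= 0

Solving the primal: x* = (5, 12).
  primal value c^T x* = 63.
Solving the dual: y* = (0, 2.5, 1.5).
  dual value b^T y* = 63.
Strong duality: c^T x* = b^T y*. Confirmed.

63


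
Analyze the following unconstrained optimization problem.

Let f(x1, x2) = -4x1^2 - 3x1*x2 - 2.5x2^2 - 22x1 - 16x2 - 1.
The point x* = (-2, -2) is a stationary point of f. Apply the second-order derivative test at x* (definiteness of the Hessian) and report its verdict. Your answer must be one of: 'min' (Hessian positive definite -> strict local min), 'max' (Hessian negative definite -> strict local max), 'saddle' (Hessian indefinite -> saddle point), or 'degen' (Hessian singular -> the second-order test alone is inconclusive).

Compute the Hessian H = grad^2 f:
  H = [[-8, -3], [-3, -5]]
Verify stationarity: grad f(x*) = H x* + g = (0, 0).
Eigenvalues of H: -9.8541, -3.1459.
Both eigenvalues < 0, so H is negative definite -> x* is a strict local max.

max


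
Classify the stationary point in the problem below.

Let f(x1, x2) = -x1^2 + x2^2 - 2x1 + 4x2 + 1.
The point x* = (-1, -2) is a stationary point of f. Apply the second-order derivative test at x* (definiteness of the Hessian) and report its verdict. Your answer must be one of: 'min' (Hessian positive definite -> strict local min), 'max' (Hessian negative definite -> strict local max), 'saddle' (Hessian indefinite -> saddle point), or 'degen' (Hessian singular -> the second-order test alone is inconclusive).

Compute the Hessian H = grad^2 f:
  H = [[-2, 0], [0, 2]]
Verify stationarity: grad f(x*) = H x* + g = (0, 0).
Eigenvalues of H: -2, 2.
Eigenvalues have mixed signs, so H is indefinite -> x* is a saddle point.

saddle


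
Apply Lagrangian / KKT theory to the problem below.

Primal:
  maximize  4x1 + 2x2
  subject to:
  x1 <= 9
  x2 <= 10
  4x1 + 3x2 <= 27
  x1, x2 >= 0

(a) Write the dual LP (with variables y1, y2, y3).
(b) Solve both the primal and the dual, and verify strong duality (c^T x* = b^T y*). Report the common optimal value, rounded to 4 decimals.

The standard primal-dual pair for 'max c^T x s.t. A x <= b, x >= 0' is:
  Dual:  min b^T y  s.t.  A^T y >= c,  y >= 0.

So the dual LP is:
  minimize  9y1 + 10y2 + 27y3
  subject to:
    y1 + 4y3 >= 4
    y2 + 3y3 >= 2
    y1, y2, y3 >= 0

Solving the primal: x* = (6.75, 0).
  primal value c^T x* = 27.
Solving the dual: y* = (0, 0, 1).
  dual value b^T y* = 27.
Strong duality: c^T x* = b^T y*. Confirmed.

27


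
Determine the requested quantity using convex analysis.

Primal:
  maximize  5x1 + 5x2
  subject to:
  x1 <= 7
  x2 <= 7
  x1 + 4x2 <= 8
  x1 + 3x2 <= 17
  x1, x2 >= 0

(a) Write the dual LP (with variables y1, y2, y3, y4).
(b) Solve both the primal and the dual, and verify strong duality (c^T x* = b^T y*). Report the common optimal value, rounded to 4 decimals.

The standard primal-dual pair for 'max c^T x s.t. A x <= b, x >= 0' is:
  Dual:  min b^T y  s.t.  A^T y >= c,  y >= 0.

So the dual LP is:
  minimize  7y1 + 7y2 + 8y3 + 17y4
  subject to:
    y1 + y3 + y4 >= 5
    y2 + 4y3 + 3y4 >= 5
    y1, y2, y3, y4 >= 0

Solving the primal: x* = (7, 0.25).
  primal value c^T x* = 36.25.
Solving the dual: y* = (3.75, 0, 1.25, 0).
  dual value b^T y* = 36.25.
Strong duality: c^T x* = b^T y*. Confirmed.

36.25


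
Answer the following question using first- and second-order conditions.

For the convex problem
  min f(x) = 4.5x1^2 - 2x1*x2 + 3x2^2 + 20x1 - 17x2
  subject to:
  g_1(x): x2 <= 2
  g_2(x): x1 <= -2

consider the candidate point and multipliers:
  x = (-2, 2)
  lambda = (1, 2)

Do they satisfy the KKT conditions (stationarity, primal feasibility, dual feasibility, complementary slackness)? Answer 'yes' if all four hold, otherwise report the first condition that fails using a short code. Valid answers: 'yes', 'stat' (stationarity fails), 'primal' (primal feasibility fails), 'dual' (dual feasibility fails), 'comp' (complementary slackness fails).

Gradient of f: grad f(x) = Q x + c = (-2, -1)
Constraint values g_i(x) = a_i^T x - b_i:
  g_1((-2, 2)) = 0
  g_2((-2, 2)) = 0
Stationarity residual: grad f(x) + sum_i lambda_i a_i = (0, 0)
  -> stationarity OK
Primal feasibility (all g_i <= 0): OK
Dual feasibility (all lambda_i >= 0): OK
Complementary slackness (lambda_i * g_i(x) = 0 for all i): OK

Verdict: yes, KKT holds.

yes


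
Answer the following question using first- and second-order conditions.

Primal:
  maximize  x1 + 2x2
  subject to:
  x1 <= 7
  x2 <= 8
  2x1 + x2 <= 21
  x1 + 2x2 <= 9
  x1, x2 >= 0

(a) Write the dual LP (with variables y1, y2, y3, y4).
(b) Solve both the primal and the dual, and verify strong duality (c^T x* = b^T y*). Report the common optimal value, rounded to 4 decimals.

The standard primal-dual pair for 'max c^T x s.t. A x <= b, x >= 0' is:
  Dual:  min b^T y  s.t.  A^T y >= c,  y >= 0.

So the dual LP is:
  minimize  7y1 + 8y2 + 21y3 + 9y4
  subject to:
    y1 + 2y3 + y4 >= 1
    y2 + y3 + 2y4 >= 2
    y1, y2, y3, y4 >= 0

Solving the primal: x* = (0, 4.5).
  primal value c^T x* = 9.
Solving the dual: y* = (0, 0, 0, 1).
  dual value b^T y* = 9.
Strong duality: c^T x* = b^T y*. Confirmed.

9


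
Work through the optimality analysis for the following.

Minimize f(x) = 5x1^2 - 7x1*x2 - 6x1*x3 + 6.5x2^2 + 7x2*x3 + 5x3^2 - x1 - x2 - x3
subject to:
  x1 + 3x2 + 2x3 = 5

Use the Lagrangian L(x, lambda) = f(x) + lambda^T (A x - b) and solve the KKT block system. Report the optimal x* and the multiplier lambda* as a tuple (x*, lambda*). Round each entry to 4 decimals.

Form the Lagrangian:
  L(x, lambda) = (1/2) x^T Q x + c^T x + lambda^T (A x - b)
Stationarity (grad_x L = 0): Q x + c + A^T lambda = 0.
Primal feasibility: A x = b.

This gives the KKT block system:
  [ Q   A^T ] [ x     ]   [-c ]
  [ A    0  ] [ lambda ] = [ b ]

Solving the linear system:
  x*      = (1.2443, 0.8299, 0.6329)
  lambda* = (-1.8364)
  f(x*)   = 3.2374

x* = (1.2443, 0.8299, 0.6329), lambda* = (-1.8364)


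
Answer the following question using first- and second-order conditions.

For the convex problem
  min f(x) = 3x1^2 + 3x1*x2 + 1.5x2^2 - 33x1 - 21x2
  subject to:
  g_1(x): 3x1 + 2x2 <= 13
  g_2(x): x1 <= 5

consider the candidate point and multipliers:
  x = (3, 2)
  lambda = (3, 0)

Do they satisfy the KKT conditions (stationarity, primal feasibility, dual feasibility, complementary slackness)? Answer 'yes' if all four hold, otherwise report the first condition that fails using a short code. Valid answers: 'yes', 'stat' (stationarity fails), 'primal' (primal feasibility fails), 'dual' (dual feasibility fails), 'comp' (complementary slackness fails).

Gradient of f: grad f(x) = Q x + c = (-9, -6)
Constraint values g_i(x) = a_i^T x - b_i:
  g_1((3, 2)) = 0
  g_2((3, 2)) = -2
Stationarity residual: grad f(x) + sum_i lambda_i a_i = (0, 0)
  -> stationarity OK
Primal feasibility (all g_i <= 0): OK
Dual feasibility (all lambda_i >= 0): OK
Complementary slackness (lambda_i * g_i(x) = 0 for all i): OK

Verdict: yes, KKT holds.

yes


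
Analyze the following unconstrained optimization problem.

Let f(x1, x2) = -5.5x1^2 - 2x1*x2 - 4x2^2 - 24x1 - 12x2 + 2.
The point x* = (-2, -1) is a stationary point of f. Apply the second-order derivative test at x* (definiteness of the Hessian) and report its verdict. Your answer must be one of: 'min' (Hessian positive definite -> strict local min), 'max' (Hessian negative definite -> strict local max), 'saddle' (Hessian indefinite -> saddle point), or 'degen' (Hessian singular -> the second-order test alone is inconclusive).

Compute the Hessian H = grad^2 f:
  H = [[-11, -2], [-2, -8]]
Verify stationarity: grad f(x*) = H x* + g = (0, 0).
Eigenvalues of H: -12, -7.
Both eigenvalues < 0, so H is negative definite -> x* is a strict local max.

max


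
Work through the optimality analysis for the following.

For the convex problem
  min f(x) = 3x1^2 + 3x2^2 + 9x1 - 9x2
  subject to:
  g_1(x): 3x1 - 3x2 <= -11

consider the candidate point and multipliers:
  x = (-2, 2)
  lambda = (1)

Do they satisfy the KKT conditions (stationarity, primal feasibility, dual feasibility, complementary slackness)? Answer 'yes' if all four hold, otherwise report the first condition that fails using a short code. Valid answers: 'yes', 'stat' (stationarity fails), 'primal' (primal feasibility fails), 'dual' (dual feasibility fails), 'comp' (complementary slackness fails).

Gradient of f: grad f(x) = Q x + c = (-3, 3)
Constraint values g_i(x) = a_i^T x - b_i:
  g_1((-2, 2)) = -1
Stationarity residual: grad f(x) + sum_i lambda_i a_i = (0, 0)
  -> stationarity OK
Primal feasibility (all g_i <= 0): OK
Dual feasibility (all lambda_i >= 0): OK
Complementary slackness (lambda_i * g_i(x) = 0 for all i): FAILS

Verdict: the first failing condition is complementary_slackness -> comp.

comp


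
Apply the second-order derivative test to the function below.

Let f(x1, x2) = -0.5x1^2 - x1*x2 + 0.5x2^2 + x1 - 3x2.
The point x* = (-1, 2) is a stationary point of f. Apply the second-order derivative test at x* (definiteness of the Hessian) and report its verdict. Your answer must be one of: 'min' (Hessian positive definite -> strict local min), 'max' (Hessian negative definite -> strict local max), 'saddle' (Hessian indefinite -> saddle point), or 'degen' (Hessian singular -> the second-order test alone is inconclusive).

Compute the Hessian H = grad^2 f:
  H = [[-1, -1], [-1, 1]]
Verify stationarity: grad f(x*) = H x* + g = (0, 0).
Eigenvalues of H: -1.4142, 1.4142.
Eigenvalues have mixed signs, so H is indefinite -> x* is a saddle point.

saddle


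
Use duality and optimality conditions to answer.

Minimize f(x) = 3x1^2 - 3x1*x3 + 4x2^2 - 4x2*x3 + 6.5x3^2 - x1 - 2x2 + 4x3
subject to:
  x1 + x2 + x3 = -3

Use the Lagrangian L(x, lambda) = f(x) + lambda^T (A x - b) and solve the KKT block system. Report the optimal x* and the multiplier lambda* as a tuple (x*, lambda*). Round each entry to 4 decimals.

Form the Lagrangian:
  L(x, lambda) = (1/2) x^T Q x + c^T x + lambda^T (A x - b)
Stationarity (grad_x L = 0): Q x + c + A^T lambda = 0.
Primal feasibility: A x = b.

This gives the KKT block system:
  [ Q   A^T ] [ x     ]   [-c ]
  [ A    0  ] [ lambda ] = [ b ]

Solving the linear system:
  x*      = (-1.0677, -0.8154, -1.1169)
  lambda* = (4.0554)
  f(x*)   = 5.1985

x* = (-1.0677, -0.8154, -1.1169), lambda* = (4.0554)


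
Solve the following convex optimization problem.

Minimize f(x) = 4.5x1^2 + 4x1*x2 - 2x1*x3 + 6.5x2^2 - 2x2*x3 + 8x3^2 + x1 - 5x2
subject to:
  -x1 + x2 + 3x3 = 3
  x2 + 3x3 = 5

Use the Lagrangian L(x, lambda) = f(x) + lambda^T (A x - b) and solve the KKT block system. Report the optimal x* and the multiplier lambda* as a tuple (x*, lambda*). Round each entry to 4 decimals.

Form the Lagrangian:
  L(x, lambda) = (1/2) x^T Q x + c^T x + lambda^T (A x - b)
Stationarity (grad_x L = 0): Q x + c + A^T lambda = 0.
Primal feasibility: A x = b.

This gives the KKT block system:
  [ Q   A^T ] [ x     ]   [-c ]
  [ A    0  ] [ lambda ] = [ b ]

Solving the linear system:
  x*      = (2, 0.4897, 1.5034)
  lambda* = (17.9517, -24.3103)
  f(x*)   = 33.6241

x* = (2, 0.4897, 1.5034), lambda* = (17.9517, -24.3103)


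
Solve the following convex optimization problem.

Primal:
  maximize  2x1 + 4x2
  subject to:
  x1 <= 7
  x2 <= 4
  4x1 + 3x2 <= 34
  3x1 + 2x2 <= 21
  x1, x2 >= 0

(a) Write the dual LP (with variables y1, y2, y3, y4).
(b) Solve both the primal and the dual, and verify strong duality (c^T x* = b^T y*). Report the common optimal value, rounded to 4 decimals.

The standard primal-dual pair for 'max c^T x s.t. A x <= b, x >= 0' is:
  Dual:  min b^T y  s.t.  A^T y >= c,  y >= 0.

So the dual LP is:
  minimize  7y1 + 4y2 + 34y3 + 21y4
  subject to:
    y1 + 4y3 + 3y4 >= 2
    y2 + 3y3 + 2y4 >= 4
    y1, y2, y3, y4 >= 0

Solving the primal: x* = (4.3333, 4).
  primal value c^T x* = 24.6667.
Solving the dual: y* = (0, 2.6667, 0, 0.6667).
  dual value b^T y* = 24.6667.
Strong duality: c^T x* = b^T y*. Confirmed.

24.6667


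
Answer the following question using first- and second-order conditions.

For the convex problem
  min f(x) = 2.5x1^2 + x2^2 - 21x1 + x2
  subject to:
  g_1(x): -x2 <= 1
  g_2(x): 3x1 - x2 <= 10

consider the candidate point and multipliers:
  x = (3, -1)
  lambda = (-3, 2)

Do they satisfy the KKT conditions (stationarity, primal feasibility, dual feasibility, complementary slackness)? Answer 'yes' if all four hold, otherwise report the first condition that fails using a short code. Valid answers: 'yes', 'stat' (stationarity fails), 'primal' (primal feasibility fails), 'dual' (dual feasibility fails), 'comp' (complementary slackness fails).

Gradient of f: grad f(x) = Q x + c = (-6, -1)
Constraint values g_i(x) = a_i^T x - b_i:
  g_1((3, -1)) = 0
  g_2((3, -1)) = 0
Stationarity residual: grad f(x) + sum_i lambda_i a_i = (0, 0)
  -> stationarity OK
Primal feasibility (all g_i <= 0): OK
Dual feasibility (all lambda_i >= 0): FAILS
Complementary slackness (lambda_i * g_i(x) = 0 for all i): OK

Verdict: the first failing condition is dual_feasibility -> dual.

dual


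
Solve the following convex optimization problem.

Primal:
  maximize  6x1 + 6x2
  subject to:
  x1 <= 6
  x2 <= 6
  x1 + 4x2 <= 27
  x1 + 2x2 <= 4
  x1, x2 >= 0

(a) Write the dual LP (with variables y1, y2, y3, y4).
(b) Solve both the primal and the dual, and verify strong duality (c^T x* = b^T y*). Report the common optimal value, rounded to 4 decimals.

The standard primal-dual pair for 'max c^T x s.t. A x <= b, x >= 0' is:
  Dual:  min b^T y  s.t.  A^T y >= c,  y >= 0.

So the dual LP is:
  minimize  6y1 + 6y2 + 27y3 + 4y4
  subject to:
    y1 + y3 + y4 >= 6
    y2 + 4y3 + 2y4 >= 6
    y1, y2, y3, y4 >= 0

Solving the primal: x* = (4, 0).
  primal value c^T x* = 24.
Solving the dual: y* = (0, 0, 0, 6).
  dual value b^T y* = 24.
Strong duality: c^T x* = b^T y*. Confirmed.

24


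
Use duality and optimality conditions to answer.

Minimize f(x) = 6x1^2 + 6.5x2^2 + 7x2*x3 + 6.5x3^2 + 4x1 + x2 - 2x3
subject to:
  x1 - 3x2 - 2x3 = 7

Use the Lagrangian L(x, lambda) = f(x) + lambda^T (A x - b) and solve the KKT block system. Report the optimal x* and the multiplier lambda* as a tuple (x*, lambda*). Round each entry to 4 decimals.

Form the Lagrangian:
  L(x, lambda) = (1/2) x^T Q x + c^T x + lambda^T (A x - b)
Stationarity (grad_x L = 0): Q x + c + A^T lambda = 0.
Primal feasibility: A x = b.

This gives the KKT block system:
  [ Q   A^T ] [ x     ]   [-c ]
  [ A    0  ] [ lambda ] = [ b ]

Solving the linear system:
  x*      = (0.4254, -2.1219, -0.1044)
  lambda* = (-9.1053)
  f(x*)   = 31.7627

x* = (0.4254, -2.1219, -0.1044), lambda* = (-9.1053)


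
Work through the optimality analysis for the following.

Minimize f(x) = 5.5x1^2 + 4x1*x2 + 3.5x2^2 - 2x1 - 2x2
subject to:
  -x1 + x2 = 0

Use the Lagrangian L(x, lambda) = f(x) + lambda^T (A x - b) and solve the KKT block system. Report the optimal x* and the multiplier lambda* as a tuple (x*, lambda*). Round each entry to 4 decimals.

Form the Lagrangian:
  L(x, lambda) = (1/2) x^T Q x + c^T x + lambda^T (A x - b)
Stationarity (grad_x L = 0): Q x + c + A^T lambda = 0.
Primal feasibility: A x = b.

This gives the KKT block system:
  [ Q   A^T ] [ x     ]   [-c ]
  [ A    0  ] [ lambda ] = [ b ]

Solving the linear system:
  x*      = (0.1538, 0.1538)
  lambda* = (0.3077)
  f(x*)   = -0.3077

x* = (0.1538, 0.1538), lambda* = (0.3077)


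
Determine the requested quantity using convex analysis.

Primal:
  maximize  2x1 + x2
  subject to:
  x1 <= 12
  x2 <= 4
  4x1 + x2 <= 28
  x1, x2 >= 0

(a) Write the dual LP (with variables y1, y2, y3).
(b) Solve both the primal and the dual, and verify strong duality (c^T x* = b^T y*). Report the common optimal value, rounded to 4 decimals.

The standard primal-dual pair for 'max c^T x s.t. A x <= b, x >= 0' is:
  Dual:  min b^T y  s.t.  A^T y >= c,  y >= 0.

So the dual LP is:
  minimize  12y1 + 4y2 + 28y3
  subject to:
    y1 + 4y3 >= 2
    y2 + y3 >= 1
    y1, y2, y3 >= 0

Solving the primal: x* = (6, 4).
  primal value c^T x* = 16.
Solving the dual: y* = (0, 0.5, 0.5).
  dual value b^T y* = 16.
Strong duality: c^T x* = b^T y*. Confirmed.

16


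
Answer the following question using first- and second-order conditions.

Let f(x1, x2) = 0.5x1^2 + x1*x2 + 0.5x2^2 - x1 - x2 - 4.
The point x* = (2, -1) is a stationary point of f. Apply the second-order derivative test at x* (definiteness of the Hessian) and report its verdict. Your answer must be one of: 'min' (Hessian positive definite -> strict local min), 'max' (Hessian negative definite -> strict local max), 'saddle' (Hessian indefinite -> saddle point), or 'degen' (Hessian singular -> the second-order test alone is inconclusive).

Compute the Hessian H = grad^2 f:
  H = [[1, 1], [1, 1]]
Verify stationarity: grad f(x*) = H x* + g = (0, 0).
Eigenvalues of H: 0, 2.
H has a zero eigenvalue (singular; positive semidefinite but not definite), so H is neither positive definite, negative definite, nor indefinite. The second-order test alone is inconclusive -> degen.
(Indeed, f is constant along the null direction of H through x*, so x* is not a strict local extremum.)

degen


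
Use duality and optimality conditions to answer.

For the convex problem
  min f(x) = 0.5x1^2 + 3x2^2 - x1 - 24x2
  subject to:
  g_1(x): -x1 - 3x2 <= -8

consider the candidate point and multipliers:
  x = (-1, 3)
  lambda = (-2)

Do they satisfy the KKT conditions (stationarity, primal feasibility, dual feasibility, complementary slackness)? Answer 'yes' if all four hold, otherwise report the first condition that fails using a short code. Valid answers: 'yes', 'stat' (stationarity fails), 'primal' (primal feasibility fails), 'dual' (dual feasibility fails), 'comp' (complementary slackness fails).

Gradient of f: grad f(x) = Q x + c = (-2, -6)
Constraint values g_i(x) = a_i^T x - b_i:
  g_1((-1, 3)) = 0
Stationarity residual: grad f(x) + sum_i lambda_i a_i = (0, 0)
  -> stationarity OK
Primal feasibility (all g_i <= 0): OK
Dual feasibility (all lambda_i >= 0): FAILS
Complementary slackness (lambda_i * g_i(x) = 0 for all i): OK

Verdict: the first failing condition is dual_feasibility -> dual.

dual


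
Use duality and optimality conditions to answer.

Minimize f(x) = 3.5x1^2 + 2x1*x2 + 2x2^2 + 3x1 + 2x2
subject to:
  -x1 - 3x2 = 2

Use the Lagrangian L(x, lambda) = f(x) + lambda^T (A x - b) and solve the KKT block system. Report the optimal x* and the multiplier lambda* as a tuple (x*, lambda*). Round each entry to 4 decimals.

Form the Lagrangian:
  L(x, lambda) = (1/2) x^T Q x + c^T x + lambda^T (A x - b)
Stationarity (grad_x L = 0): Q x + c + A^T lambda = 0.
Primal feasibility: A x = b.

This gives the KKT block system:
  [ Q   A^T ] [ x     ]   [-c ]
  [ A    0  ] [ lambda ] = [ b ]

Solving the linear system:
  x*      = (-0.3091, -0.5636)
  lambda* = (-0.2909)
  f(x*)   = -0.7364

x* = (-0.3091, -0.5636), lambda* = (-0.2909)


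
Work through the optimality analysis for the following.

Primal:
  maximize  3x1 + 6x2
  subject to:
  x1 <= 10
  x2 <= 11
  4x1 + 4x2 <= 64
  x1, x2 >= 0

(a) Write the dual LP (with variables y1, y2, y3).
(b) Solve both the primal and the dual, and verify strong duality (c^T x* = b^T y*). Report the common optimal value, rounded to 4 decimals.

The standard primal-dual pair for 'max c^T x s.t. A x <= b, x >= 0' is:
  Dual:  min b^T y  s.t.  A^T y >= c,  y >= 0.

So the dual LP is:
  minimize  10y1 + 11y2 + 64y3
  subject to:
    y1 + 4y3 >= 3
    y2 + 4y3 >= 6
    y1, y2, y3 >= 0

Solving the primal: x* = (5, 11).
  primal value c^T x* = 81.
Solving the dual: y* = (0, 3, 0.75).
  dual value b^T y* = 81.
Strong duality: c^T x* = b^T y*. Confirmed.

81


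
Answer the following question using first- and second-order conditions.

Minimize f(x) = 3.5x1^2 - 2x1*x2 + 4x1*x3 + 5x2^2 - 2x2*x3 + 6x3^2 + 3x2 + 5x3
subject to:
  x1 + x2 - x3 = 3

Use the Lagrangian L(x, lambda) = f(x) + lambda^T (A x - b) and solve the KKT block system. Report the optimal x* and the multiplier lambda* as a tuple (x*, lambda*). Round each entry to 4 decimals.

Form the Lagrangian:
  L(x, lambda) = (1/2) x^T Q x + c^T x + lambda^T (A x - b)
Stationarity (grad_x L = 0): Q x + c + A^T lambda = 0.
Primal feasibility: A x = b.

This gives the KKT block system:
  [ Q   A^T ] [ x     ]   [-c ]
  [ A    0  ] [ lambda ] = [ b ]

Solving the linear system:
  x*      = (1.4912, 0.2281, -1.2807)
  lambda* = (-4.8596)
  f(x*)   = 4.4298

x* = (1.4912, 0.2281, -1.2807), lambda* = (-4.8596)


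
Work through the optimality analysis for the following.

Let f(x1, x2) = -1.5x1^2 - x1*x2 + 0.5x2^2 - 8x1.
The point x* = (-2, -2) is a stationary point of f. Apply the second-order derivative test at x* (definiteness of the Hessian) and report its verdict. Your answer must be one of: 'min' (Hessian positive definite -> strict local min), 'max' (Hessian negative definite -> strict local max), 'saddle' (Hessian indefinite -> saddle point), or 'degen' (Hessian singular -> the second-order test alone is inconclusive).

Compute the Hessian H = grad^2 f:
  H = [[-3, -1], [-1, 1]]
Verify stationarity: grad f(x*) = H x* + g = (0, 0).
Eigenvalues of H: -3.2361, 1.2361.
Eigenvalues have mixed signs, so H is indefinite -> x* is a saddle point.

saddle


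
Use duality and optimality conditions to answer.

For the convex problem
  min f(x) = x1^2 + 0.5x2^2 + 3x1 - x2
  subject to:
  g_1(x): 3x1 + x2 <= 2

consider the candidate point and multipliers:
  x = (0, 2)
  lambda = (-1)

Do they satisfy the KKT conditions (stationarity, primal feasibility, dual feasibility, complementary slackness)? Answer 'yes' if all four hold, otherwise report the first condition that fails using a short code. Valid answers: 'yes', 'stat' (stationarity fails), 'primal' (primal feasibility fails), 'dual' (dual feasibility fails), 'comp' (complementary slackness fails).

Gradient of f: grad f(x) = Q x + c = (3, 1)
Constraint values g_i(x) = a_i^T x - b_i:
  g_1((0, 2)) = 0
Stationarity residual: grad f(x) + sum_i lambda_i a_i = (0, 0)
  -> stationarity OK
Primal feasibility (all g_i <= 0): OK
Dual feasibility (all lambda_i >= 0): FAILS
Complementary slackness (lambda_i * g_i(x) = 0 for all i): OK

Verdict: the first failing condition is dual_feasibility -> dual.

dual


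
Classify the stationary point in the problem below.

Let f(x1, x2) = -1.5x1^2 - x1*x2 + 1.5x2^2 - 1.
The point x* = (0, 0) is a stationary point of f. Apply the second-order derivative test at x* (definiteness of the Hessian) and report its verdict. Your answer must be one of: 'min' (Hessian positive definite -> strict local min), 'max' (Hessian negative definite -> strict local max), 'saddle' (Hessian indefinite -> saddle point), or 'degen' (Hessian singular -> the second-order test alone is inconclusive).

Compute the Hessian H = grad^2 f:
  H = [[-3, -1], [-1, 3]]
Verify stationarity: grad f(x*) = H x* + g = (0, 0).
Eigenvalues of H: -3.1623, 3.1623.
Eigenvalues have mixed signs, so H is indefinite -> x* is a saddle point.

saddle


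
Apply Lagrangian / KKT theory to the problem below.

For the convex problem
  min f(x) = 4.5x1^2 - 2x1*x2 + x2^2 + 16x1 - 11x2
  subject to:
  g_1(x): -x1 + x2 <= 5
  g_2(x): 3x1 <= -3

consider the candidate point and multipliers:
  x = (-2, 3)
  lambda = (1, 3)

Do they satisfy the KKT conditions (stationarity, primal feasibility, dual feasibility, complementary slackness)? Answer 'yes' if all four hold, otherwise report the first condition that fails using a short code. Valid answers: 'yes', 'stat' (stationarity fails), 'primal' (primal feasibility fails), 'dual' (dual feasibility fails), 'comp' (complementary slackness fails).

Gradient of f: grad f(x) = Q x + c = (-8, -1)
Constraint values g_i(x) = a_i^T x - b_i:
  g_1((-2, 3)) = 0
  g_2((-2, 3)) = -3
Stationarity residual: grad f(x) + sum_i lambda_i a_i = (0, 0)
  -> stationarity OK
Primal feasibility (all g_i <= 0): OK
Dual feasibility (all lambda_i >= 0): OK
Complementary slackness (lambda_i * g_i(x) = 0 for all i): FAILS

Verdict: the first failing condition is complementary_slackness -> comp.

comp


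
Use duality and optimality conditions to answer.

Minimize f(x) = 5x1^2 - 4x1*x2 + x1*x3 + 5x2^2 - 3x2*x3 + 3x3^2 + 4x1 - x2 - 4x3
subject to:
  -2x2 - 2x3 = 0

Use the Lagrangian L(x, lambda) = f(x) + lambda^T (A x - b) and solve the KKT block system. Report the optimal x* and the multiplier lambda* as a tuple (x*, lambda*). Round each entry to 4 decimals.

Form the Lagrangian:
  L(x, lambda) = (1/2) x^T Q x + c^T x + lambda^T (A x - b)
Stationarity (grad_x L = 0): Q x + c + A^T lambda = 0.
Primal feasibility: A x = b.

This gives the KKT block system:
  [ Q   A^T ] [ x     ]   [-c ]
  [ A    0  ] [ lambda ] = [ b ]

Solving the linear system:
  x*      = (-0.5282, -0.2564, 0.2564)
  lambda* = (-1.1103)
  f(x*)   = -1.441

x* = (-0.5282, -0.2564, 0.2564), lambda* = (-1.1103)


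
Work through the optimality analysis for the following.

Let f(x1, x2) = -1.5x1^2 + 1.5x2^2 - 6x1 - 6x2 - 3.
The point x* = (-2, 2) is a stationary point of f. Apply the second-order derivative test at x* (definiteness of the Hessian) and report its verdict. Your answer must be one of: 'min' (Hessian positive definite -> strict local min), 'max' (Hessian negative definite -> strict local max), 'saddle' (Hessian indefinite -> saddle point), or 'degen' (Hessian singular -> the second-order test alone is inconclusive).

Compute the Hessian H = grad^2 f:
  H = [[-3, 0], [0, 3]]
Verify stationarity: grad f(x*) = H x* + g = (0, 0).
Eigenvalues of H: -3, 3.
Eigenvalues have mixed signs, so H is indefinite -> x* is a saddle point.

saddle


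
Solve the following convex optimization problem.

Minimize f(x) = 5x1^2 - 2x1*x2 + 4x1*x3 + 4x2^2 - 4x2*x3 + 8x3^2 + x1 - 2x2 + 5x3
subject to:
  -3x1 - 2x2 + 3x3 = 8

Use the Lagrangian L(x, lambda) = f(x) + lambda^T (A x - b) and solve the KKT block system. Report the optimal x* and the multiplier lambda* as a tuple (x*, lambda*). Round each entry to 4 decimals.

Form the Lagrangian:
  L(x, lambda) = (1/2) x^T Q x + c^T x + lambda^T (A x - b)
Stationarity (grad_x L = 0): Q x + c + A^T lambda = 0.
Primal feasibility: A x = b.

This gives the KKT block system:
  [ Q   A^T ] [ x     ]   [-c ]
  [ A    0  ] [ lambda ] = [ b ]

Solving the linear system:
  x*      = (-1.5789, -0.7703, 0.5742)
  lambda* = (-3.6507)
  f(x*)   = 16.0191

x* = (-1.5789, -0.7703, 0.5742), lambda* = (-3.6507)


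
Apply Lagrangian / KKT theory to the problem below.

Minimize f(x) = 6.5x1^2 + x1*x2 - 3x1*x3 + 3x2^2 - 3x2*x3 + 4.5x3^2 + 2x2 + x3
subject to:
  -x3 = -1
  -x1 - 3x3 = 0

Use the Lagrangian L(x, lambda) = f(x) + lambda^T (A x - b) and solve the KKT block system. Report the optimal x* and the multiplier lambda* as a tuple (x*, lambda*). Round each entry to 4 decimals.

Form the Lagrangian:
  L(x, lambda) = (1/2) x^T Q x + c^T x + lambda^T (A x - b)
Stationarity (grad_x L = 0): Q x + c + A^T lambda = 0.
Primal feasibility: A x = b.

This gives the KKT block system:
  [ Q   A^T ] [ x     ]   [-c ]
  [ A    0  ] [ lambda ] = [ b ]

Solving the linear system:
  x*      = (-3, 0.6667, 1)
  lambda* = (141, -41.3333)
  f(x*)   = 71.6667

x* = (-3, 0.6667, 1), lambda* = (141, -41.3333)


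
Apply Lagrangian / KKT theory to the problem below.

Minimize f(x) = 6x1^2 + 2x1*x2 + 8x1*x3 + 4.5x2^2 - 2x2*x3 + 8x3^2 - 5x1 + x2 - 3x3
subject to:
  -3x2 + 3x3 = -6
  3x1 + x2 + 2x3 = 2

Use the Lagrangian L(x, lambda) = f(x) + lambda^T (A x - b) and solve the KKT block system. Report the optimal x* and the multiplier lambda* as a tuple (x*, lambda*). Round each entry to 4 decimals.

Form the Lagrangian:
  L(x, lambda) = (1/2) x^T Q x + c^T x + lambda^T (A x - b)
Stationarity (grad_x L = 0): Q x + c + A^T lambda = 0.
Primal feasibility: A x = b.

This gives the KKT block system:
  [ Q   A^T ] [ x     ]   [-c ]
  [ A    0  ] [ lambda ] = [ b ]

Solving the linear system:
  x*      = (1, 1, -1)
  lambda* = (4.5556, -0.3333)
  f(x*)   = 13.5

x* = (1, 1, -1), lambda* = (4.5556, -0.3333)


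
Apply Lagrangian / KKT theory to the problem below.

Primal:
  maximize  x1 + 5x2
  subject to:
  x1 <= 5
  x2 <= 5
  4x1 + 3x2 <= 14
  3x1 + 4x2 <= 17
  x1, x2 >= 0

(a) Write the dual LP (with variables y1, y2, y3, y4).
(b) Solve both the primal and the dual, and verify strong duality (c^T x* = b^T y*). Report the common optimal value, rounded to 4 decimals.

The standard primal-dual pair for 'max c^T x s.t. A x <= b, x >= 0' is:
  Dual:  min b^T y  s.t.  A^T y >= c,  y >= 0.

So the dual LP is:
  minimize  5y1 + 5y2 + 14y3 + 17y4
  subject to:
    y1 + 4y3 + 3y4 >= 1
    y2 + 3y3 + 4y4 >= 5
    y1, y2, y3, y4 >= 0

Solving the primal: x* = (0, 4.25).
  primal value c^T x* = 21.25.
Solving the dual: y* = (0, 0, 0, 1.25).
  dual value b^T y* = 21.25.
Strong duality: c^T x* = b^T y*. Confirmed.

21.25


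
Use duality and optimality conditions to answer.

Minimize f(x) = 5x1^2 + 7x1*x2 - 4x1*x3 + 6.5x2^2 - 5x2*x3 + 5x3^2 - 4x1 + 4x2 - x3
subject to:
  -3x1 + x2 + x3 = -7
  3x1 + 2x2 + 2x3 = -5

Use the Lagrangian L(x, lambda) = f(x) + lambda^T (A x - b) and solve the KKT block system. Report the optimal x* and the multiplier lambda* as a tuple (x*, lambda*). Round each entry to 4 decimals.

Form the Lagrangian:
  L(x, lambda) = (1/2) x^T Q x + c^T x + lambda^T (A x - b)
Stationarity (grad_x L = 0): Q x + c + A^T lambda = 0.
Primal feasibility: A x = b.

This gives the KKT block system:
  [ Q   A^T ] [ x     ]   [-c ]
  [ A    0  ] [ lambda ] = [ b ]

Solving the linear system:
  x*      = (1, -2.303, -1.697)
  lambda* = (2.7441, 3.8552)
  f(x*)   = 13.4848

x* = (1, -2.303, -1.697), lambda* = (2.7441, 3.8552)


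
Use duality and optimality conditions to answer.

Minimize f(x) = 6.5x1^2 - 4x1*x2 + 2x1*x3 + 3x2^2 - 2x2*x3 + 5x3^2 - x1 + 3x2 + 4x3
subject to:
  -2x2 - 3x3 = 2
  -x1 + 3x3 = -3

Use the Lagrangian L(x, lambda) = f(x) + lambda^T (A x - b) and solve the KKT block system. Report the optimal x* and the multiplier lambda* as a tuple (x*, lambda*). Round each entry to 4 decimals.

Form the Lagrangian:
  L(x, lambda) = (1/2) x^T Q x + c^T x + lambda^T (A x - b)
Stationarity (grad_x L = 0): Q x + c + A^T lambda = 0.
Primal feasibility: A x = b.

This gives the KKT block system:
  [ Q   A^T ] [ x     ]   [-c ]
  [ A    0  ] [ lambda ] = [ b ]

Solving the linear system:
  x*      = (0.5244, 0.2378, -0.8252)
  lambda* = (1.9897, 3.2159)
  f(x*)   = 1.2783

x* = (0.5244, 0.2378, -0.8252), lambda* = (1.9897, 3.2159)


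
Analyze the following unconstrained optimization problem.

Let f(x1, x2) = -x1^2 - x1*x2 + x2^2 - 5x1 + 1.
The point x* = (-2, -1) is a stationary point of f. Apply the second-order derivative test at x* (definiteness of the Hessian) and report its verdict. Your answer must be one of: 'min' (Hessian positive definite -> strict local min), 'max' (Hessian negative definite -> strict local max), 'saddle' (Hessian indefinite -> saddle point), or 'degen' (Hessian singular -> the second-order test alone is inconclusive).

Compute the Hessian H = grad^2 f:
  H = [[-2, -1], [-1, 2]]
Verify stationarity: grad f(x*) = H x* + g = (0, 0).
Eigenvalues of H: -2.2361, 2.2361.
Eigenvalues have mixed signs, so H is indefinite -> x* is a saddle point.

saddle
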